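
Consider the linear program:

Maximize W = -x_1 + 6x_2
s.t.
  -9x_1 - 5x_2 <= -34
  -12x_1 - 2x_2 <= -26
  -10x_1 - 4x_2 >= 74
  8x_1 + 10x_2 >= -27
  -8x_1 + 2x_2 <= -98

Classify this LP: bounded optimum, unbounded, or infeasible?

infeasible

The boundaries 8x_1 + 10x_2 = -27 and -8x_1 + 2x_2 = -98 meet at (463/48, -125/12), but that point violates -10x_1 - 4x_2 ≥ 74. Every candidate vertex is excluded by some other constraint, so the feasible region is empty.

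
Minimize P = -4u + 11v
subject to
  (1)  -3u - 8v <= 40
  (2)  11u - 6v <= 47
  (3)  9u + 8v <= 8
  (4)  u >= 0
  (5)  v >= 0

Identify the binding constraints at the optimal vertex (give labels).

Extreme points and P = -4u + 11v:
  (0, 1) → P = 11
  (8/9, 0) → P = -32/9
  (0, 0) → P = 0

The minimum is at (8/9, 0). Substituting into each constraint, equality holds for (3) and (5); the remaining constraints have slack.

(3) and (5)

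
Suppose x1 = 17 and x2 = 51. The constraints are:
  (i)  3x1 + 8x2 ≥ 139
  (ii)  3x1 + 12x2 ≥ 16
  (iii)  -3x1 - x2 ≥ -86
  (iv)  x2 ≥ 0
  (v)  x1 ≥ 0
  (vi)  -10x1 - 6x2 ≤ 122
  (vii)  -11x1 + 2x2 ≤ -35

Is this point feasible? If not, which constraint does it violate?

Constraint (iii): -3x1 - x2 = -102, which is not ≥ -86. All other constraints are satisfied.

not feasible — violates (iii)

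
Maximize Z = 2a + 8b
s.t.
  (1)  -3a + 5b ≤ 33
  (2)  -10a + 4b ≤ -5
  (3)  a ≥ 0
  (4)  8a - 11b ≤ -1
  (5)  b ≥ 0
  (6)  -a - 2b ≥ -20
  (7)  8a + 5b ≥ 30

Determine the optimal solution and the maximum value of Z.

Extreme points and Z = 2a + 8b:
  (15/4, 65/8) → Z = 145/2
  (145/82, 130/41) → Z = 1185/41
  (218/27, 161/27) → Z = 1724/27
  (325/128, 31/16) → Z = 1317/64

The optimum lies where -10a + 4b = -5 and -a - 2b = -20.
Solving simultaneously gives a = 15/4, b = 65/8.

a = 15/4, b = 65/8, maximum Z = 145/2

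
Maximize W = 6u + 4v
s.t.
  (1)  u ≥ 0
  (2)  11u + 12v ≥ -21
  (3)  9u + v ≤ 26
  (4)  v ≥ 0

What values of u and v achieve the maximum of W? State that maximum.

Extreme points and W = 6u + 4v:
  (0, 26) → W = 104
  (0, 0) → W = 0
  (26/9, 0) → W = 52/3

The binding constraints are u = 0 and 9u + v = 26.
Solving simultaneously gives u = 0, v = 26.

u = 0, v = 26, maximum W = 104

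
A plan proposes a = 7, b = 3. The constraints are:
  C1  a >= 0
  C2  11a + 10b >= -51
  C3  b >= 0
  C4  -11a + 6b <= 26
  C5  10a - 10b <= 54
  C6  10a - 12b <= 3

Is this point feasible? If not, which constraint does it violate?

Constraint C6: 10a - 12b = 34, which is not ≤ 3. All other constraints are satisfied.

not feasible — violates C6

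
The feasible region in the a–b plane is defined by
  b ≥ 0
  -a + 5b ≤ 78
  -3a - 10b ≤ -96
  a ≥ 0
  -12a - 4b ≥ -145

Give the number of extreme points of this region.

Pairwise boundary intersections that survive every other constraint:
  (0, 78/5)
  (413/64, 1081/64)
  (0, 48/5)
  (533/54, 239/36)

4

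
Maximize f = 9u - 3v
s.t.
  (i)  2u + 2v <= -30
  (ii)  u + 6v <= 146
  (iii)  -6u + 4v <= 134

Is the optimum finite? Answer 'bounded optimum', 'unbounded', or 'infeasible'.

unbounded

From the feasible point (-97/5, 22/5), moving in the direction (2, -2) keeps every constraint satisfied while f increases without bound.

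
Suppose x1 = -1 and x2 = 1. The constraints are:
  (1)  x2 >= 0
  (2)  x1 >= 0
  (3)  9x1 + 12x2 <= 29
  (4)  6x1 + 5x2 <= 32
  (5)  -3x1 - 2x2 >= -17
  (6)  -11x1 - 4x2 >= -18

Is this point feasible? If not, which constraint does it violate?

not feasible — violates (2)

Constraint (2): x1 = -1, which is not ≥ 0. All other constraints are satisfied.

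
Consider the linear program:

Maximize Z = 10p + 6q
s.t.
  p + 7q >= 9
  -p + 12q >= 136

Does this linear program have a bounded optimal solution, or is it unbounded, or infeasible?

From the feasible point (-844/19, 145/19), moving in the direction (12, 1) keeps every constraint satisfied while Z increases without bound.

unbounded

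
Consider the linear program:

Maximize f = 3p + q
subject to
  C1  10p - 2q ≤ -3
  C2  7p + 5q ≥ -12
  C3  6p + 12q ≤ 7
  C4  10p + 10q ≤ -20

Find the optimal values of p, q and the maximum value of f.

Feasible corners and f = 3p + q:
  (-39/64, -99/64) → f = -27/8
  (-7/12, -17/12) → f = -19/6
  (-1, -1) → f = -4

p = -7/12, q = -17/12, maximum f = -19/6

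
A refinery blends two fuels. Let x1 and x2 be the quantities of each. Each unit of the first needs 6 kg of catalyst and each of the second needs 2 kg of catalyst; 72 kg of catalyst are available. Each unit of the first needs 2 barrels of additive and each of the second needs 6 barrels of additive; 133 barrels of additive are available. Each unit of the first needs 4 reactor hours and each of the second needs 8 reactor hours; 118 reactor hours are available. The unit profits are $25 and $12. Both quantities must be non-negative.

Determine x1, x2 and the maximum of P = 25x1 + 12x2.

x1 = 17/2, x2 = 21/2, maximum P = 677/2

Corner points and P = 25x1 + 12x2:
  (0, 0) → P = 0
  (0, 59/4) → P = 177
  (12, 0) → P = 300
  (17/2, 21/2) → P = 677/2

At the optimal vertex, 6x1 + 2x2 = 72 and 4x1 + 8x2 = 118.
Solving simultaneously gives x1 = 17/2, x2 = 21/2.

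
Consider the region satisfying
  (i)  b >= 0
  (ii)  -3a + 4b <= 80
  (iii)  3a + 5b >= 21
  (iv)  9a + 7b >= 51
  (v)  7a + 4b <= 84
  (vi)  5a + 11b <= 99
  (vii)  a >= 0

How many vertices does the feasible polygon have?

Pairwise boundary intersections that survive every other constraint:
  (7, 0)
  (12, 0)
  (9/2, 3/2)
  (0, 51/7)
  (176/19, 91/19)
  (0, 9)

6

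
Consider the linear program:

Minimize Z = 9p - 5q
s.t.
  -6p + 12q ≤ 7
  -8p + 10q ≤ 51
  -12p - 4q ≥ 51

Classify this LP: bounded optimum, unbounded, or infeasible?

unbounded

From the feasible point (-271/18, -125/18), moving in the direction (-10, -8) keeps every constraint satisfied while Z decreases without bound.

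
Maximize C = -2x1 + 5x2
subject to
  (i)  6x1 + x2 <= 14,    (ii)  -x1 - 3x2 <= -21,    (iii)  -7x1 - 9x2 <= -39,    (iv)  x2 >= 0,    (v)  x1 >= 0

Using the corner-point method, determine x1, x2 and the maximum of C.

x1 = 0, x2 = 14, maximum C = 70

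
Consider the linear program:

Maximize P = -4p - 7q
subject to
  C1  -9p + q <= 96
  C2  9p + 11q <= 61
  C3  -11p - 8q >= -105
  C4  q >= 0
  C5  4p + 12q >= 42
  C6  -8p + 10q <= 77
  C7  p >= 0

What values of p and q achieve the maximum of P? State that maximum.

Corner points and P = -4p - 7q:
  (135/32, 67/32) → P = -1009/32
  (0, 61/11) → P = -427/11
  (0, 7/2) → P = -49/2

p = 0, q = 7/2, maximum P = -49/2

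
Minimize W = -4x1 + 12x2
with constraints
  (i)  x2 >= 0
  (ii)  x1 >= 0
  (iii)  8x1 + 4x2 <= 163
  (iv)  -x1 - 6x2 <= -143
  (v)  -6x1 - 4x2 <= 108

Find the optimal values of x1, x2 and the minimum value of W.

x1 = 203/22, x2 = 981/44, minimum W = 2537/11

Extreme points and W = -4x1 + 12x2:
  (0, 163/4) → W = 489
  (0, 143/6) → W = 286
  (203/22, 981/44) → W = 2537/11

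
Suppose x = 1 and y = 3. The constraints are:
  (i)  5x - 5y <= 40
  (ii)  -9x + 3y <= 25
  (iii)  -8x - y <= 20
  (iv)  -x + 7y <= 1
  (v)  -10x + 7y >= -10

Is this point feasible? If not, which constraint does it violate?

not feasible — violates (iv)

Constraint (iv): -x + 7y = 20, which is not ≤ 1. All other constraints are satisfied.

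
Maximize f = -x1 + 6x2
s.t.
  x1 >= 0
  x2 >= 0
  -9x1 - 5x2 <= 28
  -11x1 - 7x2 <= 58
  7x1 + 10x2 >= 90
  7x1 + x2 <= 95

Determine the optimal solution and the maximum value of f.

x1 = 0, x2 = 95, maximum f = 570

Feasible corners and f = -x1 + 6x2:
  (0, 9) → f = 54
  (0, 95) → f = 570
  (90/7, 0) → f = -90/7
  (95/7, 0) → f = -95/7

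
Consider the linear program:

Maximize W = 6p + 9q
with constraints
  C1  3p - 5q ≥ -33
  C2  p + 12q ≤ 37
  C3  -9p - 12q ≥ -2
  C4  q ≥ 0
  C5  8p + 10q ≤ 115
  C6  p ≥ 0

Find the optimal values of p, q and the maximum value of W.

Vertices and W = 6p + 9q:
  (2/9, 0) → W = 4/3
  (0, 1/6) → W = 3/2
  (0, 0) → W = 0

The optimum lies where -9p - 12q = -2 and p = 0.
Solving simultaneously gives p = 0, q = 1/6.

p = 0, q = 1/6, maximum W = 3/2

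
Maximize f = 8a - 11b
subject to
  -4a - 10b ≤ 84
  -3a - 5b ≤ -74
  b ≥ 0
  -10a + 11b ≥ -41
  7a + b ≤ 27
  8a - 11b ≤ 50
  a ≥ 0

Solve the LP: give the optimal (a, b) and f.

Corner points and f = 8a - 11b:
  (61/32, 437/32) → f = -4319/32
  (0, 74/5) → f = -814/5
  (0, 27) → f = -297

a = 61/32, b = 437/32, maximum f = -4319/32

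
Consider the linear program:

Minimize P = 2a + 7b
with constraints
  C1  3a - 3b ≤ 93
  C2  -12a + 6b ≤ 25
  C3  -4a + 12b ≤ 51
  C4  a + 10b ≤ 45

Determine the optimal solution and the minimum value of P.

Feasible corners and P = 2a + 7b:
  (-211/6, -397/6) → P = -1067/2
  (355/11, 14/11) → P = 808/11
  (1/20, 64/15) → P = 899/30
  (15/26, 231/52) → P = 129/4

a = -211/6, b = -397/6, minimum P = -1067/2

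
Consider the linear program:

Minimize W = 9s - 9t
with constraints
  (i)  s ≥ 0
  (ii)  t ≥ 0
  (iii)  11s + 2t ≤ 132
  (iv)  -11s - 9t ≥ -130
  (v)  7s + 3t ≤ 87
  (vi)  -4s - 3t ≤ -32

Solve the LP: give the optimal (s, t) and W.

s = 0, t = 130/9, minimum W = -130

Vertices and W = 9s - 9t:
  (0, 130/9) → W = -130
  (0, 32/3) → W = -96
  (130/11, 0) → W = 1170/11
  (8, 0) → W = 72

At the optimal vertex, s = 0 and -11s - 9t = -130.
Solving simultaneously gives s = 0, t = 130/9.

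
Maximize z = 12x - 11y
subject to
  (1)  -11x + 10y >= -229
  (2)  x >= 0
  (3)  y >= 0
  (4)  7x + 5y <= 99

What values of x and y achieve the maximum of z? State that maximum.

x = 99/7, y = 0, maximum z = 1188/7

Extreme points and z = 12x - 11y:
  (0, 0) → z = 0
  (0, 99/5) → z = -1089/5
  (99/7, 0) → z = 1188/7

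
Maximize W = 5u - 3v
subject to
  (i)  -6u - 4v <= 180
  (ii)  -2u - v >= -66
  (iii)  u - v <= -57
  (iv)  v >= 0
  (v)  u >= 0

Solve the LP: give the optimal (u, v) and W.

u = 3, v = 60, maximum W = -165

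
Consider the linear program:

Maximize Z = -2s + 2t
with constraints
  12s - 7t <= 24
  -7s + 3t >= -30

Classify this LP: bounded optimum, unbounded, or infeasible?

unbounded

From the feasible point (138/13, 192/13), moving in the direction (3, 7) keeps every constraint satisfied while Z increases without bound.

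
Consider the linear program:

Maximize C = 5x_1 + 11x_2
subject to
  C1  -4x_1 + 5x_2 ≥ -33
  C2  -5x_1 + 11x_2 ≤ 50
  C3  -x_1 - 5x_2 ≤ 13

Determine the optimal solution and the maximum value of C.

x_1 = 613/19, x_2 = 365/19, maximum C = 7080/19

Feasible corners and C = 5x_1 + 11x_2:
  (613/19, 365/19) → C = 7080/19
  (4, -17/5) → C = -87/5
  (-131/12, -5/12) → C = -355/6

At the optimal vertex, -4x_1 + 5x_2 = -33 and -5x_1 + 11x_2 = 50.
Solving simultaneously gives x_1 = 613/19, x_2 = 365/19.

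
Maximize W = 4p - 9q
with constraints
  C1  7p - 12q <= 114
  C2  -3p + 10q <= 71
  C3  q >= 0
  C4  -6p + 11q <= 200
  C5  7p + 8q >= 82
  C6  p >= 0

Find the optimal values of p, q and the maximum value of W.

Vertices and W = 4p - 9q:
  (996/17, 839/34) → W = 417/34
  (114/7, 0) → W = 456/7
  (126/47, 743/94) → W = -5679/94
  (82/7, 0) → W = 328/7

The binding constraints are 7p - 12q = 114 and q = 0.
Solving simultaneously gives p = 114/7, q = 0.

p = 114/7, q = 0, maximum W = 456/7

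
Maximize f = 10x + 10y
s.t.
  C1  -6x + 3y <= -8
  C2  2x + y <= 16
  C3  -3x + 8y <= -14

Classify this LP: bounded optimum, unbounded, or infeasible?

Corner points and f = 10x + 10y:
  (22/39, -20/13) → f = -380/39
  (142/19, 20/19) → f = 1620/19
The feasible region has finitely many vertices and no improving ray; the maximum is 1620/19 at (142/19, 20/19).

bounded optimum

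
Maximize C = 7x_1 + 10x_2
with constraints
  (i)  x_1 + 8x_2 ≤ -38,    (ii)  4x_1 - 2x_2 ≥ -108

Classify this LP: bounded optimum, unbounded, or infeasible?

From the feasible point (-470/17, -22/17), moving in the direction (8, -1) keeps every constraint satisfied while C increases without bound.

unbounded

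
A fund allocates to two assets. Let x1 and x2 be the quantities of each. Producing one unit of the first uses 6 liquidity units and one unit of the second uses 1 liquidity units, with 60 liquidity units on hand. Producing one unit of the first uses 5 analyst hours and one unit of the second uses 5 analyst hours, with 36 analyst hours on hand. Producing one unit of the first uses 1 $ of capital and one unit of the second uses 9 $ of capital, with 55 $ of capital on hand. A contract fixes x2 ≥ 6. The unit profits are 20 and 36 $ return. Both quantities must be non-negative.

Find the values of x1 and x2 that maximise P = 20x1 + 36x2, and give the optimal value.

Vertices and P = 20x1 + 36x2:
  (0, 55/9) → P = 220
  (0, 6) → P = 216
  (1, 6) → P = 236

At the optimal vertex, x1 + 9x2 = 55 and x2 = 6.
Solving simultaneously gives x1 = 1, x2 = 6.

x1 = 1, x2 = 6, maximum P = 236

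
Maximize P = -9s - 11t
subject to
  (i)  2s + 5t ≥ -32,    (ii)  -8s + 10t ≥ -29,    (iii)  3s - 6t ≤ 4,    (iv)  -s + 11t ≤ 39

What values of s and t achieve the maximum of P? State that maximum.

s = -547/27, t = 46/27, maximum P = 4417/27

Extreme points and P = -9s - 11t:
  (-172/27, -104/27) → P = 2692/27
  (-547/27, 46/27) → P = 4417/27
  (67/9, 55/18) → P = -1811/18
  (709/78, 341/78) → P = -5066/39

The optimum lies where 2s + 5t = -32 and -s + 11t = 39.
Solving simultaneously gives s = -547/27, t = 46/27.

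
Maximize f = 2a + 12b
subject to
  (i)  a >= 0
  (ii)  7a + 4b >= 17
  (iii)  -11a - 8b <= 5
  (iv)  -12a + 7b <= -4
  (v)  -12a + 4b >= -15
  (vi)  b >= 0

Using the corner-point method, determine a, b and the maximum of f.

a = 89/36, b = 11/3, maximum f = 881/18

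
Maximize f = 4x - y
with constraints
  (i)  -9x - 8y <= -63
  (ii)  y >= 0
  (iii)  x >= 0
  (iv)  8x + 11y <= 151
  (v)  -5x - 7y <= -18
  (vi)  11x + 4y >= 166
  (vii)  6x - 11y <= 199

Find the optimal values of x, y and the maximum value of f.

Vertices and f = 4x - y:
  (151/8, 0) → f = 151/2
  (166/11, 0) → f = 664/11
  (1222/89, 333/89) → f = 4555/89

The binding constraints are y = 0 and 8x + 11y = 151.
Solving simultaneously gives x = 151/8, y = 0.

x = 151/8, y = 0, maximum f = 151/2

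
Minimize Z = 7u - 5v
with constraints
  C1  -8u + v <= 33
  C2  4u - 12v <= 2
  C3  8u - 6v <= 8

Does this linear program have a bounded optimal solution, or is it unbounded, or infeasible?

From the feasible point (-199/46, -37/23), moving in the direction (1, 8) keeps every constraint satisfied while Z decreases without bound.

unbounded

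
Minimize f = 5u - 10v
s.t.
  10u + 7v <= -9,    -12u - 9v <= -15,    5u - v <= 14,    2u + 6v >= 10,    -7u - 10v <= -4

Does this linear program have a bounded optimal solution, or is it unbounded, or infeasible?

From the feasible point (-31, 43), moving in the direction (-7, 10) keeps every constraint satisfied while f decreases without bound.

unbounded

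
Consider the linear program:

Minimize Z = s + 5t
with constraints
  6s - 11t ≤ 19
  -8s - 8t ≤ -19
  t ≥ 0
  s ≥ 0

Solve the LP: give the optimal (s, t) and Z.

s = 19/8, t = 0, minimum Z = 19/8

The feasible region is unbounded (it extends along (0, 1), (11, 6)), but Z strictly increases along every unbounded feasible direction, so there is no improving ray and the minimum is attained at a vertex.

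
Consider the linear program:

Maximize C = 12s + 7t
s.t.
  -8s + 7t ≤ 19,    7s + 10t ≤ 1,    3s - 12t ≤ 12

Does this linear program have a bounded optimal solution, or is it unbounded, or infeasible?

bounded optimum

Feasible corners and C = 12s + 7t:
  (-61/43, 47/43) → C = -403/43
  (-104/25, -51/25) → C = -321/5
  (22/19, -27/38) → C = 339/38
The feasible region has finitely many vertices and no improving ray; the maximum is 339/38 at (22/19, -27/38).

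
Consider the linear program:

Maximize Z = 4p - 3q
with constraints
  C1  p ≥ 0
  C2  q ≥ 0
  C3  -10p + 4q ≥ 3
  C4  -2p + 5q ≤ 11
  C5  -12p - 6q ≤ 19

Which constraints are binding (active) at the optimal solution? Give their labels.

Vertices and Z = 4p - 3q:
  (0, 3/4) → Z = -9/4
  (0, 11/5) → Z = -33/5
  (29/42, 52/21) → Z = -14/3

The maximum is at (0, 3/4). Substituting into each constraint, equality holds for C1 and C3; the remaining constraints have slack.

C1 and C3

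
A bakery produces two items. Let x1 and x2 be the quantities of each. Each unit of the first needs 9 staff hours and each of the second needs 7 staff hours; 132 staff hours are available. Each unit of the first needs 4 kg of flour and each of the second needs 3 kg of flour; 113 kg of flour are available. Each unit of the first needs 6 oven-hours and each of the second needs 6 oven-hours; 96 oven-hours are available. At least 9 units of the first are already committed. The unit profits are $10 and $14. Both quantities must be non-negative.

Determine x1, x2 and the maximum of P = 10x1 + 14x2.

Feasible corners and P = 10x1 + 14x2:
  (44/3, 0) → P = 440/3
  (9, 0) → P = 90
  (10, 6) → P = 184
  (9, 7) → P = 188

x1 = 9, x2 = 7, maximum P = 188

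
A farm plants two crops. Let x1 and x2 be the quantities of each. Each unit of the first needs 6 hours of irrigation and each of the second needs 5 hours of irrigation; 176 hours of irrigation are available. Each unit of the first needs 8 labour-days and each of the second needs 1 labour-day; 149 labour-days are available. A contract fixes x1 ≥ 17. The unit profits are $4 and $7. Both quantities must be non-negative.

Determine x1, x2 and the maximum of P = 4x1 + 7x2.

Feasible corners and P = 4x1 + 7x2:
  (149/8, 0) → P = 149/2
  (17, 0) → P = 68
  (17, 13) → P = 159

x1 = 17, x2 = 13, maximum P = 159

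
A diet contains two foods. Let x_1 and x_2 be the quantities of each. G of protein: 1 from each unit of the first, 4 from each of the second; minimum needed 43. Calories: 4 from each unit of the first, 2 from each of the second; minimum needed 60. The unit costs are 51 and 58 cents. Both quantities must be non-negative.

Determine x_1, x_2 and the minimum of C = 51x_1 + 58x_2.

The feasible region is unbounded (it extends along (0, 1), (1, 0)), but C strictly increases along every unbounded feasible direction, so there is no improving ray and the minimum is attained at a vertex.

At the optimal vertex, x_1 + 4x_2 = 43 and 4x_1 + 2x_2 = 60.
Solving simultaneously gives x_1 = 11, x_2 = 8.

x_1 = 11, x_2 = 8, minimum C = 1025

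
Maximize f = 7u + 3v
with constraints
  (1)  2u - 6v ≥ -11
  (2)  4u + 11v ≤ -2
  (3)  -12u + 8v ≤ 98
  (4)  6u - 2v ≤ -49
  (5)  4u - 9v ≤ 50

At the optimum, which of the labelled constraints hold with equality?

(1) and (4)

Corner points and f = 7u + 3v:
  (-125/14, -8/7) → f = -923/14
  (-17/2, -1) → f = -125/2
  (-641/38, -248/19) → f = -5975/38
  (-541/46, -248/23) → f = -5275/46

The maximum is at (-17/2, -1). Substituting into each constraint, equality holds for (1) and (4); the remaining constraints have slack.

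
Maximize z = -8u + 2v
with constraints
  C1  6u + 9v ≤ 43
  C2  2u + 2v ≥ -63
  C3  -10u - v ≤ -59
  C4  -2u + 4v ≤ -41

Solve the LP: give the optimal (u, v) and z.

Feasible corners and z = -8u + 2v:
  (541/42, -80/21) → z = -332/3
  (181/18, -374/9) → z = -1472/9
  (277/42, -146/21) → z = -200/3
The feasible region is unbounded (it extends along (3, -2), (1, -1)), but z strictly decreases along every unbounded feasible direction, so there is no improving ray and the maximum is attained at a vertex.

The optimum lies where -10u - v = -59 and -2u + 4v = -41.
Solving simultaneously gives u = 277/42, v = -146/21.

u = 277/42, v = -146/21, maximum z = -200/3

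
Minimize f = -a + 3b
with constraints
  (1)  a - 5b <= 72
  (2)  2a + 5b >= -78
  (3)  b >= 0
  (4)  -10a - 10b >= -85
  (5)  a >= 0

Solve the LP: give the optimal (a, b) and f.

a = 17/2, b = 0, minimum f = -17/2

The binding constraints are b = 0 and -10a - 10b = -85.
Solving simultaneously gives a = 17/2, b = 0.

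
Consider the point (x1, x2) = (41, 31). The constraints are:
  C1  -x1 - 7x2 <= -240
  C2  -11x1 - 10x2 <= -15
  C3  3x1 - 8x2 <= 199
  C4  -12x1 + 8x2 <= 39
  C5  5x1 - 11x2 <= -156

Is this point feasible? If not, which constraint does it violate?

not feasible — violates C5

Constraint C5: 5x1 - 11x2 = -136, which is not ≤ -156. All other constraints are satisfied.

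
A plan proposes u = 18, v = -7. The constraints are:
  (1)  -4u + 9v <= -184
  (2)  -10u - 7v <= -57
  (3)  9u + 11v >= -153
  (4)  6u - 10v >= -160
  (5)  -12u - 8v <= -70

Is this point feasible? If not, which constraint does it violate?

not feasible — violates (1)

Constraint (1): -4u + 9v = -135, which is not ≤ -184. All other constraints are satisfied.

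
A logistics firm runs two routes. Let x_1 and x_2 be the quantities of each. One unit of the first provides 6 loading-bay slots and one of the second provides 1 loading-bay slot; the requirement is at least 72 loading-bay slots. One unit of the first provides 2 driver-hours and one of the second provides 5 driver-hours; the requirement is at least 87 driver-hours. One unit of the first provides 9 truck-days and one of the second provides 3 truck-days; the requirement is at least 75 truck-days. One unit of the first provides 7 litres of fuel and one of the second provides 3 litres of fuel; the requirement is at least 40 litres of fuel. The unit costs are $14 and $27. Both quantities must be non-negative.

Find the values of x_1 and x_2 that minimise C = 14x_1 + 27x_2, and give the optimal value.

Corner points and C = 14x_1 + 27x_2:
  (0, 72) → C = 1944
  (87/2, 0) → C = 609
  (39/4, 27/2) → C = 501
The feasible region is unbounded (it extends along (0, 1), (1, 0)), but C strictly increases along every unbounded feasible direction, so there is no improving ray and the minimum is attained at a vertex.

x_1 = 39/4, x_2 = 27/2, minimum C = 501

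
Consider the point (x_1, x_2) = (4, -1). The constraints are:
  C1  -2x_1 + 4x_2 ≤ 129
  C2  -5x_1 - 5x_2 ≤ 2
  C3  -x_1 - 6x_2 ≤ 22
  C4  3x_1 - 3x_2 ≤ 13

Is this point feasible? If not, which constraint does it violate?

Constraint C4: 3x_1 - 3x_2 = 15, which is not ≤ 13. All other constraints are satisfied.

not feasible — violates C4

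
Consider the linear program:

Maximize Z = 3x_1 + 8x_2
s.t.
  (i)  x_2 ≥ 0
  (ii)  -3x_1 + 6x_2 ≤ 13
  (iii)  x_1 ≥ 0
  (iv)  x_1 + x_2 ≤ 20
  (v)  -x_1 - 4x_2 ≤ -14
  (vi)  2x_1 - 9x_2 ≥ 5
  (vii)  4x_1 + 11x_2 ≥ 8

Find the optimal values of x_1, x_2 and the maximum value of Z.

x_1 = 185/11, x_2 = 35/11, maximum Z = 835/11

Corner points and Z = 3x_1 + 8x_2:
  (20, 0) → Z = 60
  (14, 0) → Z = 42
  (185/11, 35/11) → Z = 835/11
  (146/17, 23/17) → Z = 622/17

At the optimal vertex, x_1 + x_2 = 20 and 2x_1 - 9x_2 = 5.
Solving simultaneously gives x_1 = 185/11, x_2 = 35/11.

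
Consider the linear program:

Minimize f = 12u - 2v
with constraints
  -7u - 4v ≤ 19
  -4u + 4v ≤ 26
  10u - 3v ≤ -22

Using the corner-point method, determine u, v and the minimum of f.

Corner points and f = 12u - 2v:
  (-45/11, 53/22) → f = -593/11
  (-145/61, -36/61) → f = -1668/61
  (-5/14, 43/7) → f = -116/7

The binding constraints are -7u - 4v = 19 and -4u + 4v = 26.
Solving simultaneously gives u = -45/11, v = 53/22.

u = -45/11, v = 53/22, minimum f = -593/11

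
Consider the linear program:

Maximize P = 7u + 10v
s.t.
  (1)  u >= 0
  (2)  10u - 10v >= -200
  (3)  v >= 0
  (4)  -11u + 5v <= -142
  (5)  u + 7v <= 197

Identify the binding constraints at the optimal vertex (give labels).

Extreme points and P = 7u + 10v:
  (142/11, 0) → P = 994/11
  (197, 0) → P = 1379
  (1979/82, 2025/82) → P = 34103/82

The maximum is at (197, 0). Substituting into each constraint, equality holds for (3) and (5); the remaining constraints have slack.

(3) and (5)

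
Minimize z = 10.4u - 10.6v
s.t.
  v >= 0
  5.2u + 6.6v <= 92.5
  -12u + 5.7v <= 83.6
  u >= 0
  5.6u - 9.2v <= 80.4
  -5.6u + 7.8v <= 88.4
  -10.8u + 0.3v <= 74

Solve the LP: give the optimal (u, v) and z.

Vertices and z = 10.4u - 10.6v:
  (0, 0) → z = 0
  (201/14, 0) → z = 5226/35
  (34541/2120, 1249/1060) → z = 831869/5300
  (2301/1292, 12221/969) → z = -32822/285
  (0, 34/3) → z = -1802/15

u = 0, v = 34/3, minimum z = -1802/15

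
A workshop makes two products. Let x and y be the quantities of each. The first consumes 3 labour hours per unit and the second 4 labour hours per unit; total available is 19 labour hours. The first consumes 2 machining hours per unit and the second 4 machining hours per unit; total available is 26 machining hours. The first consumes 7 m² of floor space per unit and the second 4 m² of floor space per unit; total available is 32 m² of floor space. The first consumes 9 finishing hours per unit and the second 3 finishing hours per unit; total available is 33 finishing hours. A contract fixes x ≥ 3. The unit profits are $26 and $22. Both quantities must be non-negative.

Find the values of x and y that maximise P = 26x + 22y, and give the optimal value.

x = 3, y = 2, maximum P = 122

Feasible corners and P = 26x + 22y:
  (11/3, 0) → P = 286/3
  (3, 0) → P = 78
  (3, 2) → P = 122

The binding constraints are 9x + 3y = 33 and x = 3.
Solving simultaneously gives x = 3, y = 2.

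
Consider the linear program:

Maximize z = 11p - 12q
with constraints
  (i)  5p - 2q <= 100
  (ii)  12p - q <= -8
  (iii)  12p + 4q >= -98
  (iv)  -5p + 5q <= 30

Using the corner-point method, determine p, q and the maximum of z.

p = -13/6, q = -18, maximum z = 1153/6

Feasible corners and z = 11p - 12q:
  (-13/6, -18) → z = 1153/6
  (-2/11, 64/11) → z = -790/11
  (-61/8, -13/8) → z = -515/8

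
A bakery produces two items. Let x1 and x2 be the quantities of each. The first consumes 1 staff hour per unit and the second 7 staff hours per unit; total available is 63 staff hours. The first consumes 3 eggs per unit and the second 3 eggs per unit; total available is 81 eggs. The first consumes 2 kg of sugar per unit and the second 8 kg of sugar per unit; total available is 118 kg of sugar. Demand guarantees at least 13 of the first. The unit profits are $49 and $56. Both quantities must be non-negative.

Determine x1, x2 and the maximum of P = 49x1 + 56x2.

x1 = 21, x2 = 6, maximum P = 1365

Vertices and P = 49x1 + 56x2:
  (27, 0) → P = 1323
  (13, 0) → P = 637
  (21, 6) → P = 1365
  (13, 50/7) → P = 1037

The binding constraints are x1 + 7x2 = 63 and 3x1 + 3x2 = 81.
Solving simultaneously gives x1 = 21, x2 = 6.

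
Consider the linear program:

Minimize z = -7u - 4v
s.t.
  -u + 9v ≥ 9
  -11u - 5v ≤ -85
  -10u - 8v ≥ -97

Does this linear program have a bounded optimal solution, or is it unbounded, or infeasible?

Extreme points and z = -7u - 4v:
  (90/13, 23/13) → z = -722/13
  (801/98, 187/98) → z = -6355/98
  (195/38, 217/38) → z = -2233/38
The feasible region has finitely many vertices and no improving ray; the minimum is -6355/98 at (801/98, 187/98).

bounded optimum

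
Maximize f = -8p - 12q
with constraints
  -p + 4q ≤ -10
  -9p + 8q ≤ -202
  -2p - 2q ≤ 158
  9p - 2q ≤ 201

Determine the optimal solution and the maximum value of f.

Feasible corners and f = -8p - 12q:
  (-430/17, -913/17) → f = 14396/17
  (602/27, -1/6) → f = -4762/27
  (43/11, -912/11) → f = 10600/11

At the optimal vertex, -2p - 2q = 158 and 9p - 2q = 201.
Solving simultaneously gives p = 43/11, q = -912/11.

p = 43/11, q = -912/11, maximum f = 10600/11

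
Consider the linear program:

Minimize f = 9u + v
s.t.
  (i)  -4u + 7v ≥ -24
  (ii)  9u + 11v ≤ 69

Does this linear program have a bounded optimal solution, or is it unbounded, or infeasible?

From the feasible point (747/107, 60/107), moving in the direction (-7, -4) keeps every constraint satisfied while f decreases without bound.

unbounded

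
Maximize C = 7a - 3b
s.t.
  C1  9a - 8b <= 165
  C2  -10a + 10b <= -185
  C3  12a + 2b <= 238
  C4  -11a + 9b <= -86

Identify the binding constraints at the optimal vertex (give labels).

C1 and C2

Vertices and C = 7a - 3b:
  (17, -3/2) → C = 247/2
  (-797/7, -1041/7) → C = -2456/7
  (-161/4, -235/4) → C = -211/2

The maximum is at (17, -3/2). Substituting into each constraint, equality holds for C1 and C2; the remaining constraints have slack.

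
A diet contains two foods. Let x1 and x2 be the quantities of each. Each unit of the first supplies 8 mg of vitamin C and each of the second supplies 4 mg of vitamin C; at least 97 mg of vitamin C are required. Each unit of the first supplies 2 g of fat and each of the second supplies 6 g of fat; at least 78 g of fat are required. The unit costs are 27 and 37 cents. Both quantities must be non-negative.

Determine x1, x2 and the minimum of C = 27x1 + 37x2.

x1 = 27/4, x2 = 43/4, minimum C = 580

Corner points and C = 27x1 + 37x2:
  (0, 97/4) → C = 3589/4
  (39, 0) → C = 1053
  (27/4, 43/4) → C = 580
The feasible region is unbounded (it extends along (0, 1), (1, 0)), but C strictly increases along every unbounded feasible direction, so there is no improving ray and the minimum is attained at a vertex.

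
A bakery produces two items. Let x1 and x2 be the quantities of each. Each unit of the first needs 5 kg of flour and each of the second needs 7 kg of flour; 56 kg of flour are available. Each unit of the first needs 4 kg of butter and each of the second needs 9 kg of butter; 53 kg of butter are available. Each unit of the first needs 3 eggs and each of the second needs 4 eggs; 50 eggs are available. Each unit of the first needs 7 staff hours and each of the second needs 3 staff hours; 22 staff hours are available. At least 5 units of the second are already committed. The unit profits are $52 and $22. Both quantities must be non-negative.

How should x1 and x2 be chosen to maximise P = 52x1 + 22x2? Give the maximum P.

x1 = 1, x2 = 5, maximum P = 162

Corner points and P = 52x1 + 22x2:
  (0, 53/9) → P = 1166/9
  (0, 5) → P = 110
  (13/17, 283/51) → P = 8254/51
  (1, 5) → P = 162

At the optimal vertex, 7x1 + 3x2 = 22 and x2 = 5.
Solving simultaneously gives x1 = 1, x2 = 5.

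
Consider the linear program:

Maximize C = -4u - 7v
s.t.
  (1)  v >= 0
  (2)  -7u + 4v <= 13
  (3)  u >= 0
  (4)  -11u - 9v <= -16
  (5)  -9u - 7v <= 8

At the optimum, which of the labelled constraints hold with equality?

(1) and (4)

Feasible corners and C = -4u - 7v:
  (16/11, 0) → C = -64/11
  (0, 13/4) → C = -91/4
  (0, 16/9) → C = -112/9
The feasible region is unbounded (it extends along (1, 0), (4, 7)), but C strictly decreases along every unbounded feasible direction, so there is no improving ray and the maximum is attained at a vertex.

The maximum is at (16/11, 0). Substituting into each constraint, equality holds for (1) and (4); the remaining constraints have slack.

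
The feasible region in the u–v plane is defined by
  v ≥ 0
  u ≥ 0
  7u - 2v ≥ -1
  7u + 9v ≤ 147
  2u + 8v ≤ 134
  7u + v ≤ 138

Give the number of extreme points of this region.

The feasible vertices (each the meet of two boundaries and inside every other half-plane) are:
  (0, 0)
  (138/7, 0)
  (0, 1/2)
  (285/77, 148/11)
  (1095/56, 9/8)

5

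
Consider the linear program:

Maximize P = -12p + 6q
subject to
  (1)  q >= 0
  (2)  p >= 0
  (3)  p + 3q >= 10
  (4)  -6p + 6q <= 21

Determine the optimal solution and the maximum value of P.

Feasible corners and P = -12p + 6q:
  (10, 0) → P = -120
  (0, 10/3) → P = 20
  (0, 7/2) → P = 21
The feasible region is unbounded (it extends along (1, 1), (1, 0)), but P strictly decreases along every unbounded feasible direction, so there is no improving ray and the maximum is attained at a vertex.

p = 0, q = 7/2, maximum P = 21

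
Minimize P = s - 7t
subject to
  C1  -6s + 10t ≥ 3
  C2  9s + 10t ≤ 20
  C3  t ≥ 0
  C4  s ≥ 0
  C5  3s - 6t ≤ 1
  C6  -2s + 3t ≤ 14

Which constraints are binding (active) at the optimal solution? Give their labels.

Vertices and P = s - 7t:
  (17/15, 49/50) → P = -859/150
  (0, 3/10) → P = -21/10
  (0, 2) → P = -14

The minimum is at (0, 2). Substituting into each constraint, equality holds for C2 and C4; the remaining constraints have slack.

C2 and C4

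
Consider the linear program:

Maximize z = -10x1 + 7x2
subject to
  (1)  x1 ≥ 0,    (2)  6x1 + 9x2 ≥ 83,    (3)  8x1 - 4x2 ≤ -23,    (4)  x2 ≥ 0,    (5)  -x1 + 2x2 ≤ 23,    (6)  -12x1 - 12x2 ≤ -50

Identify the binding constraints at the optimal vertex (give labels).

(1) and (5)

Vertices and z = -10x1 + 7x2:
  (0, 83/9) → z = 581/9
  (0, 23/2) → z = 161/2
  (125/96, 401/48) → z = 1091/24
  (23/6, 161/12) → z = 667/12

The maximum is at (0, 23/2). Substituting into each constraint, equality holds for (1) and (5); the remaining constraints have slack.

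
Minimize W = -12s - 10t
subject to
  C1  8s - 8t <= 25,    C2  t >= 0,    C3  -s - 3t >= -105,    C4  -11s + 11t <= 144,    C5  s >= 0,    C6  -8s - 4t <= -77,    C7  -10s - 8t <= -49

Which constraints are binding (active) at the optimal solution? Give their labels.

C1 and C3

Feasible corners and W = -12s - 10t:
  (915/32, 815/32) → W = -9565/16
  (179/24, 13/3) → W = -797/6
  (723/44, 1299/44) → W = -10833/22
  (271/132, 1999/132) → W = -11621/66

The minimum is at (915/32, 815/32). Substituting into each constraint, equality holds for C1 and C3; the remaining constraints have slack.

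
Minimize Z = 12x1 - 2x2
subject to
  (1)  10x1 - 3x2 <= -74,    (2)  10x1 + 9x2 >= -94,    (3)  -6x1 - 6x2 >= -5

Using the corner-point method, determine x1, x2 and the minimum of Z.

x1 = -203/2, x2 = 307/3, minimum Z = -4268/3

Extreme points and Z = 12x1 - 2x2:
  (-79/10, -5/3) → Z = -1372/15
  (-11/2, 19/3) → Z = -236/3
  (-203/2, 307/3) → Z = -4268/3

At the optimal vertex, 10x1 + 9x2 = -94 and -6x1 - 6x2 = -5.
Solving simultaneously gives x1 = -203/2, x2 = 307/3.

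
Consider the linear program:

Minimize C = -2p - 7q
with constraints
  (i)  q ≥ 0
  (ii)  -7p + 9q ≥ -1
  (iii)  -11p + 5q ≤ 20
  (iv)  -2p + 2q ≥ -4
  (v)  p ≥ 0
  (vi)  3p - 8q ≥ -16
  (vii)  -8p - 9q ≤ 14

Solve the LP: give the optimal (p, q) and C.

p = 152/29, q = 115/29, minimum C = -1109/29

Feasible corners and C = -2p - 7q:
  (1/7, 0) → C = -2/7
  (0, 0) → C = 0
  (152/29, 115/29) → C = -1109/29
  (0, 2) → C = -14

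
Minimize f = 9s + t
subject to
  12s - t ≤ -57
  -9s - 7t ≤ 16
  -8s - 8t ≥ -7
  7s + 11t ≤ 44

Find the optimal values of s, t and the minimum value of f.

Feasible corners and f = 9s + t:
  (-415/93, 107/31) → f = -1138/31
  (-449/104, 135/26) → f = -3501/104
  (-242/25, 254/25) → f = -1924/25
  (-275/32, 303/32) → f = -543/8

At the optimal vertex, -9s - 7t = 16 and 7s + 11t = 44.
Solving simultaneously gives s = -242/25, t = 254/25.

s = -242/25, t = 254/25, minimum f = -1924/25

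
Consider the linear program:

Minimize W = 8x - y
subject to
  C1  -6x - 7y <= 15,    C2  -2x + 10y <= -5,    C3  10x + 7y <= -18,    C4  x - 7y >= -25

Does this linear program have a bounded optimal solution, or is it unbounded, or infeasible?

bounded optimum

Extreme points and W = 8x - y:
  (-115/74, -30/37) → W = -430/37
  (-3/4, -3/2) → W = -9/2
  (-145/114, -43/57) → W = -179/19
The feasible region has finitely many vertices and no improving ray; the minimum is -430/37 at (-115/74, -30/37).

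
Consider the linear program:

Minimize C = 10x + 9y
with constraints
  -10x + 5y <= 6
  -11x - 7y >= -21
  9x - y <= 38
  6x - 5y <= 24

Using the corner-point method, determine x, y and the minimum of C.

x = -15/2, y = -69/5, minimum C = -996/5

Vertices and C = 10x + 9y:
  (63/125, 276/125) → C = 3114/125
  (-15/2, -69/5) → C = -996/5
  (273/97, -138/97) → C = 1488/97

The binding constraints are -10x + 5y = 6 and 6x - 5y = 24.
Solving simultaneously gives x = -15/2, y = -69/5.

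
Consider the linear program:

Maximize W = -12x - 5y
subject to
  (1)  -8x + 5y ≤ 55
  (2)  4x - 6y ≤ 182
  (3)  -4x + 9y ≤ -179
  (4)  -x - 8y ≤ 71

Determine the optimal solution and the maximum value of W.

Extreme points and W = -12x - 5y:
  (47, 1) → W = -569
  (515/19, -233/19) → W = -5015/19
  (793/41, -463/41) → W = -7201/41

The optimum lies where -4x + 9y = -179 and -x - 8y = 71.
Solving simultaneously gives x = 793/41, y = -463/41.

x = 793/41, y = -463/41, maximum W = -7201/41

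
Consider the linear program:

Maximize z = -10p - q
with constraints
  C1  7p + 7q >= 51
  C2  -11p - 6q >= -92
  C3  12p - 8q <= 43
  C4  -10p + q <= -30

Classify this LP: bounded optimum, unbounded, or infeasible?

bounded optimum

Corner points and z = -10p - q:
  (709/140, 311/140) → z = -7401/140
  (261/77, 300/77) → z = -2910/77
  (497/80, 631/160) → z = -10571/160
  (272/71, 590/71) → z = -3310/71
The feasible region has finitely many vertices and no improving ray; the maximum is -2910/77 at (261/77, 300/77).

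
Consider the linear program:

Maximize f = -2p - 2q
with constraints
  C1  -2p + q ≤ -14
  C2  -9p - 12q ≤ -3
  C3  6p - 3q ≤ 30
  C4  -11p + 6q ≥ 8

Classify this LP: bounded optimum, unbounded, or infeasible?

infeasible

Constraints -2p + q ≤ -14 and 6p - 3q ≤ 30 have parallel boundaries but demand opposite sides — no point can satisfy both, so the region is empty.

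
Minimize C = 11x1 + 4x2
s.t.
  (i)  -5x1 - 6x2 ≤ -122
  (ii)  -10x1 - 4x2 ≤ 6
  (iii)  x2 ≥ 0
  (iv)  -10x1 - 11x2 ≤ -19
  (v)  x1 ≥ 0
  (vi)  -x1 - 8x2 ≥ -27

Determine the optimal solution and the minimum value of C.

Extreme points and C = 11x1 + 4x2:
  (122/5, 0) → C = 1342/5
  (407/17, 13/34) → C = 4503/17
  (27, 0) → C = 297

The binding constraints are -5x1 - 6x2 = -122 and -x1 - 8x2 = -27.
Solving simultaneously gives x1 = 407/17, x2 = 13/34.

x1 = 407/17, x2 = 13/34, minimum C = 4503/17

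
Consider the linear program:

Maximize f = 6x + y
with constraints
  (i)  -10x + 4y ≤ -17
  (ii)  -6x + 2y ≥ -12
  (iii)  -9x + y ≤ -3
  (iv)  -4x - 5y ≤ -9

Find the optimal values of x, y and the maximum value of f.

Vertices and f = 6x + y:
  (7/2, 9/2) → f = 51/2
  (11/6, 1/3) → f = 34/3
  (39/19, 3/19) → f = 237/19

The optimum lies where -10x + 4y = -17 and -6x + 2y = -12.
Solving simultaneously gives x = 7/2, y = 9/2.

x = 7/2, y = 9/2, maximum f = 51/2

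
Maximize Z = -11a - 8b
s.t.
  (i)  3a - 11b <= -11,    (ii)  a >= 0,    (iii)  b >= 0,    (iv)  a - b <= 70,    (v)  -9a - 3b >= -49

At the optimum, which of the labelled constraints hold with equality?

(i) and (ii)

Extreme points and Z = -11a - 8b:
  (0, 1) → Z = -8
  (253/54, 41/18) → Z = -3767/54
  (0, 49/3) → Z = -392/3

The maximum is at (0, 1). Substituting into each constraint, equality holds for (i) and (ii); the remaining constraints have slack.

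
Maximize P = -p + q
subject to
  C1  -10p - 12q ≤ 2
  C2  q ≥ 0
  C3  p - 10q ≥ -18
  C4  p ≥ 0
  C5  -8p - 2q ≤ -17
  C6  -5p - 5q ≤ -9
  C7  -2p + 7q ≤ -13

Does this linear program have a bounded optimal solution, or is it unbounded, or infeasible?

bounded optimum

Corner points and P = -p + q:
  (13/2, 0) → P = -13/2
  (256/13, 49/13) → P = -207/13
The feasible region has finitely many vertices and no improving ray; the maximum is -13/2 at (13/2, 0).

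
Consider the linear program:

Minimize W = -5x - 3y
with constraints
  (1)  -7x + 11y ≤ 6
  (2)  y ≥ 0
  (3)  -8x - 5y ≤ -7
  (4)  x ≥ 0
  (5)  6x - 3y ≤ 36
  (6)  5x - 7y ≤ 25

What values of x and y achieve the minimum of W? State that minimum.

x = 46/5, y = 32/5, minimum W = -326/5

Extreme points and W = -5x - 3y:
  (47/123, 97/123) → W = -526/123
  (46/5, 32/5) → W = -326/5
  (7/8, 0) → W = -35/8
  (5, 0) → W = -25
  (59/9, 10/9) → W = -325/9

At the optimal vertex, -7x + 11y = 6 and 6x - 3y = 36.
Solving simultaneously gives x = 46/5, y = 32/5.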